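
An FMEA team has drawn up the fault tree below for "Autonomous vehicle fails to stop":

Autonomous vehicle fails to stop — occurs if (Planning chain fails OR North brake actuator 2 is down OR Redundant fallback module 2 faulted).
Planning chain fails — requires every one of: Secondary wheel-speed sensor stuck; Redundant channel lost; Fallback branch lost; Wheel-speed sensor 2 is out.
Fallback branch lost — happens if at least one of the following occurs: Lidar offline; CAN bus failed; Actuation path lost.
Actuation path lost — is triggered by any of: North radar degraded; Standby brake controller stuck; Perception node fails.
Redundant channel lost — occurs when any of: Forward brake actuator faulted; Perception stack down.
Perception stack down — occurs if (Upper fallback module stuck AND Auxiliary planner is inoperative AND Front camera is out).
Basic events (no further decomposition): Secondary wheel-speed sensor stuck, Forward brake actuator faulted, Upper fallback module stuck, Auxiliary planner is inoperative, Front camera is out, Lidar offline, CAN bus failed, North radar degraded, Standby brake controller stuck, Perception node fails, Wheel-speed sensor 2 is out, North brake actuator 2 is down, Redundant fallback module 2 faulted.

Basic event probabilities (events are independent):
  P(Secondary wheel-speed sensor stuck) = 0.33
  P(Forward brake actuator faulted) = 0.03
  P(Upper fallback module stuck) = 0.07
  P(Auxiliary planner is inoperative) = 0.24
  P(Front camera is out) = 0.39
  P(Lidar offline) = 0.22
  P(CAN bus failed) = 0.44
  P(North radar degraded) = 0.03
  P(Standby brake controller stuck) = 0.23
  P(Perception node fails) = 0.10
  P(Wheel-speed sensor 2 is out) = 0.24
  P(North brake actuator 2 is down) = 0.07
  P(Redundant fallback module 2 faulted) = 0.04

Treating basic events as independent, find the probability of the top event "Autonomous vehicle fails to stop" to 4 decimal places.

0.1090

P(Perception stack down) [AND] = 0.07 × 0.24 × 0.39 = 0.006552
P(Redundant channel lost) [OR] = 1 − (1−0.03) × (1−0.006552) = 0.036355
P(Actuation path lost) [OR] = 1 − (1−0.03) × (1−0.23) × (1−0.10) = 0.327790
P(Fallback branch lost) [OR] = 1 − (1−0.22) × (1−0.44) × (1−0.327790) = 0.706379
P(Planning chain fails) [AND] = 0.33 × 0.036355 × 0.706379 × 0.24 = 0.002034
P(Autonomous vehicle fails to stop) [OR] = 1 − (1−0.002034) × (1−0.07) × (1−0.04) = 0.109016
Rounded to 4 decimal places: P(Autonomous vehicle fails to stop) ≈ 0.1090.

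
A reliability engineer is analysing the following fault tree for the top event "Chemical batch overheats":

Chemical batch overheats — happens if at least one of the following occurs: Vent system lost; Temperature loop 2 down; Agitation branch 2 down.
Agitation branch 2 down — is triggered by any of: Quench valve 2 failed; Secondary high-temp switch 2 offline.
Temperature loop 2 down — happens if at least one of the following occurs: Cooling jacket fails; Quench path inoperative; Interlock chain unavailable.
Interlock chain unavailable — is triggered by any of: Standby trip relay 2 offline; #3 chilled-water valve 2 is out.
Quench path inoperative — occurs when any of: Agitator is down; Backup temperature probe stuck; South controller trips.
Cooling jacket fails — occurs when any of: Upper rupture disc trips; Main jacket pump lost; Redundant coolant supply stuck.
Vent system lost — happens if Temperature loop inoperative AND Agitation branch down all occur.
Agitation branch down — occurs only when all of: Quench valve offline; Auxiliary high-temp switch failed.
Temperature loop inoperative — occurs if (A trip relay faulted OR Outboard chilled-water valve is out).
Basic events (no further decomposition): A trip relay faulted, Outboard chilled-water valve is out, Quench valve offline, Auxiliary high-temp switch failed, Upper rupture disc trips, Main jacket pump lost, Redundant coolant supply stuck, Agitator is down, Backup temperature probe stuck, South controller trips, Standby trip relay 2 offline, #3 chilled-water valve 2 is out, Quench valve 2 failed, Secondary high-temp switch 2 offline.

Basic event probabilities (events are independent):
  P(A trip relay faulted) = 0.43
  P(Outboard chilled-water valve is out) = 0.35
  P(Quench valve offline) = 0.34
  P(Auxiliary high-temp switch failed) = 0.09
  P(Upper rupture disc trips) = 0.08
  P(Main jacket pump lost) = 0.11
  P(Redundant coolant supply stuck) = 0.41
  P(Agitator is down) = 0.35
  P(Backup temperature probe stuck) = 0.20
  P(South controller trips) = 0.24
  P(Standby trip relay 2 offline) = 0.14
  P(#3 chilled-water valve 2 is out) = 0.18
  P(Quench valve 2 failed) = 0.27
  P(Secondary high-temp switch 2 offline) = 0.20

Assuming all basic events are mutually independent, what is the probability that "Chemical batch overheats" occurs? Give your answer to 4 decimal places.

P(Temperature loop inoperative) [OR] = 1 − (1−0.43) × (1−0.35) = 0.629500
P(Agitation branch down) [AND] = 0.34 × 0.09 = 0.030600
P(Vent system lost) [AND] = 0.629500 × 0.030600 = 0.019263
P(Cooling jacket fails) [OR] = 1 − (1−0.08) × (1−0.11) × (1−0.41) = 0.516908
P(Quench path inoperative) [OR] = 1 − (1−0.35) × (1−0.20) × (1−0.24) = 0.604800
P(Interlock chain unavailable) [OR] = 1 − (1−0.14) × (1−0.18) = 0.294800
P(Temperature loop 2 down) [OR] = 1 − (1−0.516908) × (1−0.604800) × (1−0.294800) = 0.865365
P(Agitation branch 2 down) [OR] = 1 − (1−0.27) × (1−0.20) = 0.416000
P(Chemical batch overheats) [OR] = 1 − (1−0.019263) × (1−0.865365) × (1−0.416000) = 0.922888
Rounded to 4 decimal places: P(Chemical batch overheats) ≈ 0.9229.

0.9229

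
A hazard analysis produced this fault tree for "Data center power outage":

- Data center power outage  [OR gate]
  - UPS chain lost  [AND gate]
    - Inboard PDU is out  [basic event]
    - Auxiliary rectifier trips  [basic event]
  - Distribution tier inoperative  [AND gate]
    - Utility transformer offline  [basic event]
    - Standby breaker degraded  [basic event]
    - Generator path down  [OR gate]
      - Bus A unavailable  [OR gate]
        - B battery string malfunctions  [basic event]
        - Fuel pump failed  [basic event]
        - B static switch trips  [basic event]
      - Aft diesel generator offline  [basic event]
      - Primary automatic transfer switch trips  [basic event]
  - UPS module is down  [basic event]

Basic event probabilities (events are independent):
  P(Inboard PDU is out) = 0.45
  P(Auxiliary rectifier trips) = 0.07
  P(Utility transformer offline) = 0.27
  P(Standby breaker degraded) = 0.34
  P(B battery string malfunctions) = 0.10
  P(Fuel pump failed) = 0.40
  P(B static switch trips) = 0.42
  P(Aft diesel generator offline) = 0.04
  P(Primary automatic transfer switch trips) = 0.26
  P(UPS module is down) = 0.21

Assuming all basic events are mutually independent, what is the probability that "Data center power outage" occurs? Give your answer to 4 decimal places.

P(UPS chain lost) [AND] = 0.45 × 0.07 = 0.031500
P(Bus A unavailable) [OR] = 1 − (1−0.10) × (1−0.40) × (1−0.42) = 0.686800
P(Generator path down) [OR] = 1 − (1−0.686800) × (1−0.04) × (1−0.26) = 0.777503
P(Distribution tier inoperative) [AND] = 0.27 × 0.34 × 0.777503 = 0.071375
P(Data center power outage) [OR] = 1 − (1−0.031500) × (1−0.071375) × (1−0.21) = 0.289495
Rounded to 4 decimal places: P(Data center power outage) ≈ 0.2895.

0.2895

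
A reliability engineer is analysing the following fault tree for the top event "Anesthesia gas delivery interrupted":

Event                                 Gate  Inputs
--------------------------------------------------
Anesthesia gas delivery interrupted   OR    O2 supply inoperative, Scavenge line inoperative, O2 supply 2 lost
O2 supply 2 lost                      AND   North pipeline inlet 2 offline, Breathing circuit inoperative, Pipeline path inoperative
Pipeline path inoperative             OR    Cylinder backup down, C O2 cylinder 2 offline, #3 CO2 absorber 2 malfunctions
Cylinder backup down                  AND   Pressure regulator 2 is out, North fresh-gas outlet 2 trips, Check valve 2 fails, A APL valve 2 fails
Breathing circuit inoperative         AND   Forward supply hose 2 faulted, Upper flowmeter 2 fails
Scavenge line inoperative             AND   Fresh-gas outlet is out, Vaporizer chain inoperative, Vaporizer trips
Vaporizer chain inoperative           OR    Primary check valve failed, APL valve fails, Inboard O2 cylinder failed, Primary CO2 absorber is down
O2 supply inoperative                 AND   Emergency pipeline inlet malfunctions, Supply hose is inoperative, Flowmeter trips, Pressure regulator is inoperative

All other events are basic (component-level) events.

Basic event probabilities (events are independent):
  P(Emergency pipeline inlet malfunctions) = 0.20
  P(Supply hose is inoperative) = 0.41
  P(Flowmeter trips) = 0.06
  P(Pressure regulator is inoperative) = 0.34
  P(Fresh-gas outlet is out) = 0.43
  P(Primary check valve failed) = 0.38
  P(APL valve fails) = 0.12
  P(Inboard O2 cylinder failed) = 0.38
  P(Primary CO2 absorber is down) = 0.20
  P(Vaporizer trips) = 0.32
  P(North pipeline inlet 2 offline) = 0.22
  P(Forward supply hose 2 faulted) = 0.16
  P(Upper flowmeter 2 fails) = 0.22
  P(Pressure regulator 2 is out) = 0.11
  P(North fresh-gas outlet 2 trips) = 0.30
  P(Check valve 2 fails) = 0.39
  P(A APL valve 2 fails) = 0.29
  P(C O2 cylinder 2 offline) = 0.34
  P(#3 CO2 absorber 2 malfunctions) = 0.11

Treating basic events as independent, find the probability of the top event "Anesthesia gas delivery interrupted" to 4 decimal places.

P(O2 supply inoperative) [AND] = 0.20 × 0.41 × 0.06 × 0.34 = 0.001673
P(Vaporizer chain inoperative) [OR] = 1 − (1−0.38) × (1−0.12) × (1−0.38) × (1−0.20) = 0.729382
P(Scavenge line inoperative) [AND] = 0.43 × 0.729382 × 0.32 = 0.100363
P(Breathing circuit inoperative) [AND] = 0.16 × 0.22 = 0.035200
P(Cylinder backup down) [AND] = 0.11 × 0.30 × 0.39 × 0.29 = 0.003732
P(Pipeline path inoperative) [OR] = 1 − (1−0.003732) × (1−0.34) × (1−0.11) = 0.414792
P(O2 supply 2 lost) [AND] = 0.22 × 0.035200 × 0.414792 = 0.003212
P(Anesthesia gas delivery interrupted) [OR] = 1 − (1−0.001673) × (1−0.100363) × (1−0.003212) = 0.104753
Rounded to 4 decimal places: P(Anesthesia gas delivery interrupted) ≈ 0.1048.

0.1048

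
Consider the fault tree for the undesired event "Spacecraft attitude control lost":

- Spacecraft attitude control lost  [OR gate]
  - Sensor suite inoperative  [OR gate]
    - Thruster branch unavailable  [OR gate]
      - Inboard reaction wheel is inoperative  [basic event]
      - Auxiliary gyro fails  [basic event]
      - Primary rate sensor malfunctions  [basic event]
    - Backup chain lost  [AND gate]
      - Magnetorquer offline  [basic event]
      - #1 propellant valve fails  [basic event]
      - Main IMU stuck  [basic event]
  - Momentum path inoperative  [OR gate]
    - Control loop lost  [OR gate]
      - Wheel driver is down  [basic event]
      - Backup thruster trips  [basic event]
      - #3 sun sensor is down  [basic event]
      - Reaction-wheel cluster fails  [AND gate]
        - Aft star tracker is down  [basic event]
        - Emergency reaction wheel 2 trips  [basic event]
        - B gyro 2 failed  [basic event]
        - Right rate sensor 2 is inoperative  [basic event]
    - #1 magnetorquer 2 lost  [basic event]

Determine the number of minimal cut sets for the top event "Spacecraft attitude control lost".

9

Thruster branch unavailable [OR]: union of children's cut sets → 3 cut set(s).
Backup chain lost [AND]: one cut set from each child combined → 1 × 1 × 1 = 1 cut set(s).
Sensor suite inoperative [OR]: union of children's cut sets → 4 cut set(s).
Reaction-wheel cluster fails [AND]: one cut set from each child combined → 1 × 1 × 1 × 1 = 1 cut set(s).
Control loop lost [OR]: union of children's cut sets → 4 cut set(s).
Momentum path inoperative [OR]: union of children's cut sets → 5 cut set(s).
Spacecraft attitude control lost [OR]: union of children's cut sets → 9 cut set(s).
Minimal cut sets: {Inboard reaction wheel is inoperative}; {Auxiliary gyro fails}; {Primary rate sensor malfunctions}; {#1 propellant valve fails, Magnetorquer offline, Main IMU stuck}; {Wheel driver is down}; {Backup thruster trips}; {#3 sun sensor is down}; {Aft star tracker is down, B gyro 2 failed, Emergency reaction wheel 2 trips, Right rate sensor 2 is inoperative}; {#1 magnetorquer 2 lost}.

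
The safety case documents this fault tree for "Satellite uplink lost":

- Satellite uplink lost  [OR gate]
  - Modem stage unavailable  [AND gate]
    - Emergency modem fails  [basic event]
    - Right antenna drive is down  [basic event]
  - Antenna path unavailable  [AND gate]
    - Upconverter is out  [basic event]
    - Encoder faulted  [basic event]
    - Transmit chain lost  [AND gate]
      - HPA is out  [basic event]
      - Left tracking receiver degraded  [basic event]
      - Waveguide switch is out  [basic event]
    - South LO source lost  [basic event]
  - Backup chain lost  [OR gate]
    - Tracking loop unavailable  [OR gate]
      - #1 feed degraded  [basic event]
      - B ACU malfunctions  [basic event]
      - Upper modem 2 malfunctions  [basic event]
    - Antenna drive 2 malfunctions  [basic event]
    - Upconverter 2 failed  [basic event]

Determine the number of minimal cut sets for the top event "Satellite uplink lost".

Modem stage unavailable [AND]: one cut set from each child combined → 1 × 1 = 1 cut set(s).
Transmit chain lost [AND]: one cut set from each child combined → 1 × 1 × 1 = 1 cut set(s).
Antenna path unavailable [AND]: one cut set from each child combined → 1 × 1 × 1 × 1 = 1 cut set(s).
Tracking loop unavailable [OR]: union of children's cut sets → 3 cut set(s).
Backup chain lost [OR]: union of children's cut sets → 5 cut set(s).
Satellite uplink lost [OR]: union of children's cut sets → 7 cut set(s).
Minimal cut sets: {Emergency modem fails, Right antenna drive is down}; {Encoder faulted, HPA is out, Left tracking receiver degraded, South LO source lost, Upconverter is out, Waveguide switch is out}; {#1 feed degraded}; {B ACU malfunctions}; {Upper modem 2 malfunctions}; {Antenna drive 2 malfunctions}; {Upconverter 2 failed}.

7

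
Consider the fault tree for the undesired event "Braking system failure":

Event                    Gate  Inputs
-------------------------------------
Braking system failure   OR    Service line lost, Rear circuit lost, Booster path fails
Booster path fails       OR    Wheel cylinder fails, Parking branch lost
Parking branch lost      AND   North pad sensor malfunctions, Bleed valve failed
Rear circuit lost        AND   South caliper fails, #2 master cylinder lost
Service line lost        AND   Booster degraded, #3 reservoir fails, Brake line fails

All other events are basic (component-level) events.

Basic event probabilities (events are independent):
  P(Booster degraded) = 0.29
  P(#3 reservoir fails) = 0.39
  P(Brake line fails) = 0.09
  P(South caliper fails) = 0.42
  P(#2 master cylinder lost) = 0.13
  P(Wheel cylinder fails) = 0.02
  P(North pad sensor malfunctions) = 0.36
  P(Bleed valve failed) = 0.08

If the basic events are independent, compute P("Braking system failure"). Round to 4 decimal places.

0.1094

P(Service line lost) [AND] = 0.29 × 0.39 × 0.09 = 0.010179
P(Rear circuit lost) [AND] = 0.42 × 0.13 = 0.054600
P(Parking branch lost) [AND] = 0.36 × 0.08 = 0.028800
P(Booster path fails) [OR] = 1 − (1−0.02) × (1−0.028800) = 0.048224
P(Braking system failure) [OR] = 1 − (1−0.010179) × (1−0.054600) × (1−0.048224) = 0.109350
Rounded to 4 decimal places: P(Braking system failure) ≈ 0.1094.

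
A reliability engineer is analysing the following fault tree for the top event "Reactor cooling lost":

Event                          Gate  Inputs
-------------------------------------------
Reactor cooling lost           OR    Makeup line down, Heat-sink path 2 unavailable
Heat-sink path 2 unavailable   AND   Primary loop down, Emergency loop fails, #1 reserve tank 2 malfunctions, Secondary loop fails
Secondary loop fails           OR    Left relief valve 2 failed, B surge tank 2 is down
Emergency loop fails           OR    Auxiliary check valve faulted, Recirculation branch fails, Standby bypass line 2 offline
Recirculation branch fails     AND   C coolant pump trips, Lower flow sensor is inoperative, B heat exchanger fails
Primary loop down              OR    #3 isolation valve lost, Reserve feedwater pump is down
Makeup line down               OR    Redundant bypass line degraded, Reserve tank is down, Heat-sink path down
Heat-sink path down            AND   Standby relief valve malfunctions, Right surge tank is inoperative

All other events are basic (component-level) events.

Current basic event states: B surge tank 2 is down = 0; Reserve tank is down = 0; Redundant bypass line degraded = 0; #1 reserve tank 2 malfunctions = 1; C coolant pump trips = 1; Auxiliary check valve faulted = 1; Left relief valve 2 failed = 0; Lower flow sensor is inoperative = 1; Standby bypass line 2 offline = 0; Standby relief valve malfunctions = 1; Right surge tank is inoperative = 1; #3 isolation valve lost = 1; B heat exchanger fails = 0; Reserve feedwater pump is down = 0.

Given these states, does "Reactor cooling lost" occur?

Yes

Heat-sink path down [AND]: Standby relief valve malfunctions=occurs, Right surge tank is inoperative=occurs → all inputs occur → occurs.
Makeup line down [OR]: Redundant bypass line degraded=not, Reserve tank is down=not, Heat-sink path down=occurs → at least one input occurs → occurs.
Primary loop down [OR]: #3 isolation valve lost=occurs, Reserve feedwater pump is down=not → at least one input occurs → occurs.
Recirculation branch fails [AND]: C coolant pump trips=occurs, Lower flow sensor is inoperative=occurs, B heat exchanger fails=not → not all inputs occur → does not occur.
Emergency loop fails [OR]: Auxiliary check valve faulted=occurs, Recirculation branch fails=not, Standby bypass line 2 offline=not → at least one input occurs → occurs.
Secondary loop fails [OR]: Left relief valve 2 failed=not, B surge tank 2 is down=not → no input occurs → does not occur.
Heat-sink path 2 unavailable [AND]: Primary loop down=occurs, Emergency loop fails=occurs, #1 reserve tank 2 malfunctions=occurs, Secondary loop fails=not → not all inputs occur → does not occur.
Reactor cooling lost [OR]: Makeup line down=occurs, Heat-sink path 2 unavailable=not → at least one input occurs → occurs.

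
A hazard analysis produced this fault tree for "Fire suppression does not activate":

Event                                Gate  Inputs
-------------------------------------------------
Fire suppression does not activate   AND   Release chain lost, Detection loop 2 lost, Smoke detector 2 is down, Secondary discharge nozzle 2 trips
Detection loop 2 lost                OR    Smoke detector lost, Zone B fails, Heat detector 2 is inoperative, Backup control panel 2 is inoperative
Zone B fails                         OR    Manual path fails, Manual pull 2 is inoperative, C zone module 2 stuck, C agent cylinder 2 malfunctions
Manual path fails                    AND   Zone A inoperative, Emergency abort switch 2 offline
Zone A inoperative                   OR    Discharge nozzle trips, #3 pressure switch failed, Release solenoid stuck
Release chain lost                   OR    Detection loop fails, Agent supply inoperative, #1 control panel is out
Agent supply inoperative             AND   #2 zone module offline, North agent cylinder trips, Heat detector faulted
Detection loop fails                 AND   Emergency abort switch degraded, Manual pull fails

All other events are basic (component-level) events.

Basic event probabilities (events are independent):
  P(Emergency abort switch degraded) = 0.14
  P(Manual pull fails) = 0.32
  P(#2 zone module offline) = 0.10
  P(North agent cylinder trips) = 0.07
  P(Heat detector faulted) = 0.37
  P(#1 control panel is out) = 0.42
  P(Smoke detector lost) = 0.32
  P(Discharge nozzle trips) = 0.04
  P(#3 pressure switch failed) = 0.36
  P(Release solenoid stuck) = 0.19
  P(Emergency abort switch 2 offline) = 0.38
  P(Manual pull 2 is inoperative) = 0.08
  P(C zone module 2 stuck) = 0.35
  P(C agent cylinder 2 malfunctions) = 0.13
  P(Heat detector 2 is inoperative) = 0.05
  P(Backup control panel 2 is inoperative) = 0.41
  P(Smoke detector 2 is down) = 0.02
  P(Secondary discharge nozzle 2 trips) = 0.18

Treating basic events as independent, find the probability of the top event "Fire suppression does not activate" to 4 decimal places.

P(Detection loop fails) [AND] = 0.14 × 0.32 = 0.044800
P(Agent supply inoperative) [AND] = 0.10 × 0.07 × 0.37 = 0.002590
P(Release chain lost) [OR] = 1 − (1−0.044800) × (1−0.002590) × (1−0.42) = 0.447419
P(Zone A inoperative) [OR] = 1 − (1−0.04) × (1−0.36) × (1−0.19) = 0.502336
P(Manual path fails) [AND] = 0.502336 × 0.38 = 0.190888
P(Zone B fails) [OR] = 1 − (1−0.190888) × (1−0.08) × (1−0.35) × (1−0.13) = 0.579051
P(Detection loop 2 lost) [OR] = 1 − (1−0.32) × (1−0.579051) × (1−0.05) × (1−0.41) = 0.839559
P(Fire suppression does not activate) [AND] = 0.447419 × 0.839559 × 0.02 × 0.18 = 0.001352
Rounded to 4 decimal places: P(Fire suppression does not activate) ≈ 0.0014.

0.0014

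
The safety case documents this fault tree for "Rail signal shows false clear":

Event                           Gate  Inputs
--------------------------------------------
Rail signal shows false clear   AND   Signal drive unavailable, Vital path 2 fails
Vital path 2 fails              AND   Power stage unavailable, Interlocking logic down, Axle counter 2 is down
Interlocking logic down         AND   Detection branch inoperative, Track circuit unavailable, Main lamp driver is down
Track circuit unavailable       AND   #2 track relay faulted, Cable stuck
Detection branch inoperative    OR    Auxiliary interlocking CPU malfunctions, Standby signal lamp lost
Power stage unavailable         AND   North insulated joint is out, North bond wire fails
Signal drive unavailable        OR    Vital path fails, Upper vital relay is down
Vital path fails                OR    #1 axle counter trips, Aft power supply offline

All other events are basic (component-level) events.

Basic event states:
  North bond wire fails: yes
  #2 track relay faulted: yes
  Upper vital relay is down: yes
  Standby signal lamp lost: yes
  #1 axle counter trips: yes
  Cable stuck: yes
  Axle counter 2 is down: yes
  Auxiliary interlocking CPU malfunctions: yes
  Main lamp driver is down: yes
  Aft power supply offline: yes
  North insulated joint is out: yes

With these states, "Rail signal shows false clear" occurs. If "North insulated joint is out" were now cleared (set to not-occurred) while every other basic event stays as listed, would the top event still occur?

Counterfactual: set "North insulated joint is out" to not occurred.
Vital path fails [OR]: #1 axle counter trips=occurs, Aft power supply offline=occurs → at least one input occurs → occurs.
Signal drive unavailable [OR]: Vital path fails=occurs, Upper vital relay is down=occurs → at least one input occurs → occurs.
Power stage unavailable [AND]: North insulated joint is out=not, North bond wire fails=occurs → not all inputs occur → does not occur.
Detection branch inoperative [OR]: Auxiliary interlocking CPU malfunctions=occurs, Standby signal lamp lost=occurs → at least one input occurs → occurs.
Track circuit unavailable [AND]: #2 track relay faulted=occurs, Cable stuck=occurs → all inputs occur → occurs.
Interlocking logic down [AND]: Detection branch inoperative=occurs, Track circuit unavailable=occurs, Main lamp driver is down=occurs → all inputs occur → occurs.
Vital path 2 fails [AND]: Power stage unavailable=not, Interlocking logic down=occurs, Axle counter 2 is down=occurs → not all inputs occur → does not occur.
Rail signal shows false clear [AND]: Signal drive unavailable=occurs, Vital path 2 fails=not → not all inputs occur → does not occur.

No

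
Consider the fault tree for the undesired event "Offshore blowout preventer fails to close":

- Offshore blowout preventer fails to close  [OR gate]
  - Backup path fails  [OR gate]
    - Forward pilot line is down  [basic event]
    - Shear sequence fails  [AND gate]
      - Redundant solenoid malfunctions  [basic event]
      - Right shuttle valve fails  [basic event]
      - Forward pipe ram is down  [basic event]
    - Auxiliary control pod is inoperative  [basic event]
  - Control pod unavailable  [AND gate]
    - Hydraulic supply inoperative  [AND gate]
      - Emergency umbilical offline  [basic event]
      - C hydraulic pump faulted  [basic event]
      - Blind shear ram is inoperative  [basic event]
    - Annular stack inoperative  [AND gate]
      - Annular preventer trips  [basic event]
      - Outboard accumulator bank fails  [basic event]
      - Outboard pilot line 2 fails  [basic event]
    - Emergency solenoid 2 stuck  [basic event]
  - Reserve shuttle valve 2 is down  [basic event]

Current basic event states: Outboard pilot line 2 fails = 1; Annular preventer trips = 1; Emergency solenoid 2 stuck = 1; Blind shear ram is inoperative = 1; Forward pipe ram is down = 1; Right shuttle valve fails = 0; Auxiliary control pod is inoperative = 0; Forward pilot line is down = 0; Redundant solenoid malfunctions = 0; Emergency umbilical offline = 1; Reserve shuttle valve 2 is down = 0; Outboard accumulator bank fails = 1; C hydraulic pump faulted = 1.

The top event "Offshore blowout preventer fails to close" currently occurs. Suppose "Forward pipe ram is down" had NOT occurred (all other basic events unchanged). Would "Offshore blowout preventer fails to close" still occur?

Yes

Counterfactual: set "Forward pipe ram is down" to not occurred.
Shear sequence fails [AND]: Redundant solenoid malfunctions=not, Right shuttle valve fails=not, Forward pipe ram is down=not → not all inputs occur → does not occur.
Backup path fails [OR]: Forward pilot line is down=not, Shear sequence fails=not, Auxiliary control pod is inoperative=not → no input occurs → does not occur.
Hydraulic supply inoperative [AND]: Emergency umbilical offline=occurs, C hydraulic pump faulted=occurs, Blind shear ram is inoperative=occurs → all inputs occur → occurs.
Annular stack inoperative [AND]: Annular preventer trips=occurs, Outboard accumulator bank fails=occurs, Outboard pilot line 2 fails=occurs → all inputs occur → occurs.
Control pod unavailable [AND]: Hydraulic supply inoperative=occurs, Annular stack inoperative=occurs, Emergency solenoid 2 stuck=occurs → all inputs occur → occurs.
Offshore blowout preventer fails to close [OR]: Backup path fails=not, Control pod unavailable=occurs, Reserve shuttle valve 2 is down=not → at least one input occurs → occurs.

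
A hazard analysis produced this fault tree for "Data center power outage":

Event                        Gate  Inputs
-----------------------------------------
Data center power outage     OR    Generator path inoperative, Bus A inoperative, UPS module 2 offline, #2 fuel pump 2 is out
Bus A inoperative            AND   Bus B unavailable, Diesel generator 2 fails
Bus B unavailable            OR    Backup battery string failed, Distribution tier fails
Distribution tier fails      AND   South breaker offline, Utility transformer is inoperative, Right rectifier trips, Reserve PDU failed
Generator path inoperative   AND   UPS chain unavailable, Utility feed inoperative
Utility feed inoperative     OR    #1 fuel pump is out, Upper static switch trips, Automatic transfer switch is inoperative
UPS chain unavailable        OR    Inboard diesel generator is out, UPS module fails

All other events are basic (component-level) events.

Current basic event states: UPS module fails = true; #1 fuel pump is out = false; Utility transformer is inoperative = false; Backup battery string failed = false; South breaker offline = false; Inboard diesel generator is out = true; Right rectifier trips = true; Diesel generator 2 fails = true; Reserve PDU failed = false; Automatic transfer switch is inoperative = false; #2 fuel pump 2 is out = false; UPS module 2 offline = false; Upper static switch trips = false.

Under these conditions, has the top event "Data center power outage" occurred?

No

UPS chain unavailable [OR]: Inboard diesel generator is out=occurs, UPS module fails=occurs → at least one input occurs → occurs.
Utility feed inoperative [OR]: #1 fuel pump is out=not, Upper static switch trips=not, Automatic transfer switch is inoperative=not → no input occurs → does not occur.
Generator path inoperative [AND]: UPS chain unavailable=occurs, Utility feed inoperative=not → not all inputs occur → does not occur.
Distribution tier fails [AND]: South breaker offline=not, Utility transformer is inoperative=not, Right rectifier trips=occurs, Reserve PDU failed=not → not all inputs occur → does not occur.
Bus B unavailable [OR]: Backup battery string failed=not, Distribution tier fails=not → no input occurs → does not occur.
Bus A inoperative [AND]: Bus B unavailable=not, Diesel generator 2 fails=occurs → not all inputs occur → does not occur.
Data center power outage [OR]: Generator path inoperative=not, Bus A inoperative=not, UPS module 2 offline=not, #2 fuel pump 2 is out=not → no input occurs → does not occur.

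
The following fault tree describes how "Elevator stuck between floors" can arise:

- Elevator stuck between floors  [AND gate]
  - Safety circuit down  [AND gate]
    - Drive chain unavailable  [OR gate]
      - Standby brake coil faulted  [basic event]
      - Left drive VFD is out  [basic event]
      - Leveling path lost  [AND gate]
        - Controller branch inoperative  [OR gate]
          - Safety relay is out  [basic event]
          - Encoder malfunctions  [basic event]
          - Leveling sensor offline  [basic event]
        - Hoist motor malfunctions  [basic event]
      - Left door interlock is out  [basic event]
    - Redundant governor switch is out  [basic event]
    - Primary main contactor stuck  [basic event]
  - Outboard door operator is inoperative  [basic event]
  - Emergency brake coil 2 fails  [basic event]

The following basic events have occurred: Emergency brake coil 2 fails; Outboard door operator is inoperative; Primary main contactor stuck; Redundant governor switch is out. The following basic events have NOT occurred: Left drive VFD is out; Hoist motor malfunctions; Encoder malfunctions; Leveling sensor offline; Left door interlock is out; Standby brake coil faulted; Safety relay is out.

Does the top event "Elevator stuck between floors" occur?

No

Controller branch inoperative [OR]: Safety relay is out=not, Encoder malfunctions=not, Leveling sensor offline=not → no input occurs → does not occur.
Leveling path lost [AND]: Controller branch inoperative=not, Hoist motor malfunctions=not → not all inputs occur → does not occur.
Drive chain unavailable [OR]: Standby brake coil faulted=not, Left drive VFD is out=not, Leveling path lost=not, Left door interlock is out=not → no input occurs → does not occur.
Safety circuit down [AND]: Drive chain unavailable=not, Redundant governor switch is out=occurs, Primary main contactor stuck=occurs → not all inputs occur → does not occur.
Elevator stuck between floors [AND]: Safety circuit down=not, Outboard door operator is inoperative=occurs, Emergency brake coil 2 fails=occurs → not all inputs occur → does not occur.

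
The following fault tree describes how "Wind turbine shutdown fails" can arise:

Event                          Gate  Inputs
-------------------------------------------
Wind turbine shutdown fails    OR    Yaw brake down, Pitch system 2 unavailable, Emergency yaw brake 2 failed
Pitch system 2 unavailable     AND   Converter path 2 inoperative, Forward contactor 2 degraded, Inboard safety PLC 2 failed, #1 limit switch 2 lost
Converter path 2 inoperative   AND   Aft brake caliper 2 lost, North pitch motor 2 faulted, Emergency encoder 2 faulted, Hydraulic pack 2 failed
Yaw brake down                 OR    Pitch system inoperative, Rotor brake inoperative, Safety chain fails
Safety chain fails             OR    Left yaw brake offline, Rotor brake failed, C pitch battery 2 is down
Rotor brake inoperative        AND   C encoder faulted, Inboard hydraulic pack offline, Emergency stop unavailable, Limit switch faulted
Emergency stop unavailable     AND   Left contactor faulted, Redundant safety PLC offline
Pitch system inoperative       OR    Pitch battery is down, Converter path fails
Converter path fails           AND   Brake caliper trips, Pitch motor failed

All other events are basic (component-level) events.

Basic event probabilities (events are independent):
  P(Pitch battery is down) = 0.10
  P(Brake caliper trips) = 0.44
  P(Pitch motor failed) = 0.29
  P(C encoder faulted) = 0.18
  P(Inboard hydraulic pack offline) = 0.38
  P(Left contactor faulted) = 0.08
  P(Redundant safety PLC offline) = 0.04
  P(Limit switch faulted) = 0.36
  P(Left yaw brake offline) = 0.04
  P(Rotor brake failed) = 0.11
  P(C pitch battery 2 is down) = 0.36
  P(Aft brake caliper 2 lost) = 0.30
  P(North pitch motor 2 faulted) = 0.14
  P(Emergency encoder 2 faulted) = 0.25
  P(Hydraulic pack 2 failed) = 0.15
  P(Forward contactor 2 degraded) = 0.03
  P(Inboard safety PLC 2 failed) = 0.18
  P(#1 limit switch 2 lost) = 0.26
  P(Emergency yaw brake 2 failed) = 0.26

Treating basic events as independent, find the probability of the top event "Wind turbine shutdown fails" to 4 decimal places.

0.6823

P(Converter path fails) [AND] = 0.44 × 0.29 = 0.127600
P(Pitch system inoperative) [OR] = 1 − (1−0.10) × (1−0.127600) = 0.214840
P(Emergency stop unavailable) [AND] = 0.08 × 0.04 = 0.003200
P(Rotor brake inoperative) [AND] = 0.18 × 0.38 × 0.003200 × 0.36 = 0.000079
P(Safety chain fails) [OR] = 1 − (1−0.04) × (1−0.11) × (1−0.36) = 0.453184
P(Yaw brake down) [OR] = 1 − (1−0.214840) × (1−0.000079) × (1−0.453184) = 0.570696
P(Converter path 2 inoperative) [AND] = 0.30 × 0.14 × 0.25 × 0.15 = 0.001575
P(Pitch system 2 unavailable) [AND] = 0.001575 × 0.03 × 0.18 × 0.26 = 0.000002
P(Wind turbine shutdown fails) [OR] = 1 − (1−0.570696) × (1−0.000002) × (1−0.26) = 0.682316
Rounded to 4 decimal places: P(Wind turbine shutdown fails) ≈ 0.6823.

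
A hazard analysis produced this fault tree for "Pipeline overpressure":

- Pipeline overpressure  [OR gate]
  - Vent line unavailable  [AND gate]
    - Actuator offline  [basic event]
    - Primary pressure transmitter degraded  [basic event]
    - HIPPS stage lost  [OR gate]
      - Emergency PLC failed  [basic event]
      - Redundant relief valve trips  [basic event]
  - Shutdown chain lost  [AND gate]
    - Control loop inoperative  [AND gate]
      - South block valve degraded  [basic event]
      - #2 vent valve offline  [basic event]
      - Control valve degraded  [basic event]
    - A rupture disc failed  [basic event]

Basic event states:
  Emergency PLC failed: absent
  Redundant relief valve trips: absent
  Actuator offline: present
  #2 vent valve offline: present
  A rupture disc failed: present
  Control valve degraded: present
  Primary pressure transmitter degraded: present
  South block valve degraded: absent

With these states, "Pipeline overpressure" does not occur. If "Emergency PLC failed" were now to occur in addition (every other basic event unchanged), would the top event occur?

Yes

Counterfactual: set "Emergency PLC failed" to occurred.
HIPPS stage lost [OR]: Emergency PLC failed=occurs, Redundant relief valve trips=not → at least one input occurs → occurs.
Vent line unavailable [AND]: Actuator offline=occurs, Primary pressure transmitter degraded=occurs, HIPPS stage lost=occurs → all inputs occur → occurs.
Control loop inoperative [AND]: South block valve degraded=not, #2 vent valve offline=occurs, Control valve degraded=occurs → not all inputs occur → does not occur.
Shutdown chain lost [AND]: Control loop inoperative=not, A rupture disc failed=occurs → not all inputs occur → does not occur.
Pipeline overpressure [OR]: Vent line unavailable=occurs, Shutdown chain lost=not → at least one input occurs → occurs.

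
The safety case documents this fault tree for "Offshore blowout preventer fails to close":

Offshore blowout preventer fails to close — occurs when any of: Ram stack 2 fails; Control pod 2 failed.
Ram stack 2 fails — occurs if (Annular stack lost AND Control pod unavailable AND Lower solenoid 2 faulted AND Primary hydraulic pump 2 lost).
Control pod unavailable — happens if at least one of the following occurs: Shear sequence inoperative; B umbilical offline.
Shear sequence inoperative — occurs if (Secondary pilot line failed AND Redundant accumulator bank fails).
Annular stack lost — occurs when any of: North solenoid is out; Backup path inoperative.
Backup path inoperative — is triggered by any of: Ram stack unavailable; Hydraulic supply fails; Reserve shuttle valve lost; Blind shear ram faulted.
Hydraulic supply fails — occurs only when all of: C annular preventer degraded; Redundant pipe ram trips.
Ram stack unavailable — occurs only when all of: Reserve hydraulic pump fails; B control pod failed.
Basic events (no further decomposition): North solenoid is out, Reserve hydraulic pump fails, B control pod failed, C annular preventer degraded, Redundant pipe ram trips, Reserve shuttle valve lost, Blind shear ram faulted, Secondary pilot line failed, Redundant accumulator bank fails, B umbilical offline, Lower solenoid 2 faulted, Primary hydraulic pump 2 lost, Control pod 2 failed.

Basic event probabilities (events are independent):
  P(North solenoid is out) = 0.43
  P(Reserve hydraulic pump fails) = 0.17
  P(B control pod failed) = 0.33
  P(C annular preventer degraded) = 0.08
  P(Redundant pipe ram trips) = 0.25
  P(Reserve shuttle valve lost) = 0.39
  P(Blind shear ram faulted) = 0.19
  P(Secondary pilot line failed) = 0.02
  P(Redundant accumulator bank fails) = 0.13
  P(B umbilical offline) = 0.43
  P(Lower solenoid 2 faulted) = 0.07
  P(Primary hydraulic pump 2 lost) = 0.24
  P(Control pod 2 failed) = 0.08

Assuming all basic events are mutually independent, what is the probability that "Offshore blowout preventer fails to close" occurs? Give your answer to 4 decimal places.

P(Ram stack unavailable) [AND] = 0.17 × 0.33 = 0.056100
P(Hydraulic supply fails) [AND] = 0.08 × 0.25 = 0.020000
P(Backup path inoperative) [OR] = 1 − (1−0.056100) × (1−0.020000) × (1−0.39) × (1−0.19) = 0.542947
P(Annular stack lost) [OR] = 1 − (1−0.43) × (1−0.542947) = 0.739480
P(Shear sequence inoperative) [AND] = 0.02 × 0.13 = 0.002600
P(Control pod unavailable) [OR] = 1 − (1−0.002600) × (1−0.43) = 0.431482
P(Ram stack 2 fails) [AND] = 0.739480 × 0.431482 × 0.07 × 0.24 = 0.005360
P(Offshore blowout preventer fails to close) [OR] = 1 − (1−0.005360) × (1−0.08) = 0.084931
Rounded to 4 decimal places: P(Offshore blowout preventer fails to close) ≈ 0.0849.

0.0849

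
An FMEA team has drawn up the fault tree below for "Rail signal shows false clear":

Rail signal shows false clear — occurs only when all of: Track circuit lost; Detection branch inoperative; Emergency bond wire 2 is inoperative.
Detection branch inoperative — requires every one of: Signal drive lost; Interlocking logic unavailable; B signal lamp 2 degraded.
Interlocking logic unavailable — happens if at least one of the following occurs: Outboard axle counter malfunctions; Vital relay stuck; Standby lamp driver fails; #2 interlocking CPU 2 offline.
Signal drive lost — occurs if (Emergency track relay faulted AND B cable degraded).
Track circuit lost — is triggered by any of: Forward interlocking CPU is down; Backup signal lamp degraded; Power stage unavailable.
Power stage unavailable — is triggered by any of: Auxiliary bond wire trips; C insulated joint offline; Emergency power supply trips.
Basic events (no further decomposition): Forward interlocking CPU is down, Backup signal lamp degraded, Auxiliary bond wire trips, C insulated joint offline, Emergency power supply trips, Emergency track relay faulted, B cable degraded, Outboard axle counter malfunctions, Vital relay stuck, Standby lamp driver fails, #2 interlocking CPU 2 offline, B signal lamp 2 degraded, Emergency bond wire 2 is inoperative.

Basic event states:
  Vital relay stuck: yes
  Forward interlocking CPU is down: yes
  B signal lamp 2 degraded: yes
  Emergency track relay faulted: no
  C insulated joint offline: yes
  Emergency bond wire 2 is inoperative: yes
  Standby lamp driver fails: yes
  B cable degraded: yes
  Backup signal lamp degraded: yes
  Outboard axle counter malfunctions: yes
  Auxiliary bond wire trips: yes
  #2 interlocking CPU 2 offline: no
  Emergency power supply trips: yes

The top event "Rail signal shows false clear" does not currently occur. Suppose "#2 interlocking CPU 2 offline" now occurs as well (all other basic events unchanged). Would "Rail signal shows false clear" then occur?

Counterfactual: set "#2 interlocking CPU 2 offline" to occurred.
Power stage unavailable [OR]: Auxiliary bond wire trips=occurs, C insulated joint offline=occurs, Emergency power supply trips=occurs → at least one input occurs → occurs.
Track circuit lost [OR]: Forward interlocking CPU is down=occurs, Backup signal lamp degraded=occurs, Power stage unavailable=occurs → at least one input occurs → occurs.
Signal drive lost [AND]: Emergency track relay faulted=not, B cable degraded=occurs → not all inputs occur → does not occur.
Interlocking logic unavailable [OR]: Outboard axle counter malfunctions=occurs, Vital relay stuck=occurs, Standby lamp driver fails=occurs, #2 interlocking CPU 2 offline=occurs → at least one input occurs → occurs.
Detection branch inoperative [AND]: Signal drive lost=not, Interlocking logic unavailable=occurs, B signal lamp 2 degraded=occurs → not all inputs occur → does not occur.
Rail signal shows false clear [AND]: Track circuit lost=occurs, Detection branch inoperative=not, Emergency bond wire 2 is inoperative=occurs → not all inputs occur → does not occur.

No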